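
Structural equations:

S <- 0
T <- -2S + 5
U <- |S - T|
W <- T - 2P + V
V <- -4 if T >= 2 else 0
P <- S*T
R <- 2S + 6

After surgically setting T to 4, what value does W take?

0

Under do(T=4), the mechanism T <- -2S + 5 is discarded; T is fixed at 4.
P = S*T  [with S=0, T=4]  = 0
V = -4 if T >= 2 else 0  [with T=4]  = -4
W = T - 2P + V  [with T=4, P=0, V=-4]  = 0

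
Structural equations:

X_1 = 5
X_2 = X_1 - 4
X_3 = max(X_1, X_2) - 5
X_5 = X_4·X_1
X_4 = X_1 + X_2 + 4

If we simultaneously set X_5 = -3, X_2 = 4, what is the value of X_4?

Setting X_5 = -3, X_2 = 4 by intervention discards those variables' equations.
X_4 = X_1 + X_2 + 4  [with X_1=5, X_2=4]  = 13

13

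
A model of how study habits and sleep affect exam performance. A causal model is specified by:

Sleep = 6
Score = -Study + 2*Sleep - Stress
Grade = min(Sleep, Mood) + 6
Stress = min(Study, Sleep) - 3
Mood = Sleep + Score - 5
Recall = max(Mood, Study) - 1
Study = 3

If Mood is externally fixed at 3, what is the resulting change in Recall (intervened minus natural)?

The intervention breaks the incoming arrows to Mood: Mood = Sleep + Score - 5 no longer applies, and Mood = 3.
Recall = max(Mood, Study) - 1  [with Mood=3, Study=3]  = 2
Without intervention: Stress = min(Study, Sleep) - 3  [with Study=3, Sleep=6]  = 0; Score = -Study + 2*Sleep - Stress  [with Study=3, Sleep=6, Stress=0]  = 9; Mood = Sleep + Score - 5  [with Sleep=6, Score=9]  = 10; Recall = max(Mood, Study) - 1  [with Mood=10, Study=3]  = 9.
Change = 2 − 9 = -7.

-7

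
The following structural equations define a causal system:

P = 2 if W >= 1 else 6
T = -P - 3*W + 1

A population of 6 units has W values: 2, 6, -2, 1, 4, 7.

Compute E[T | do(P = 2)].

-10

The intervention sets P=2 in all 6 units regardless of W. Recomputing T per unit gives -7, -19, 5, -4, -13, -22; average -10.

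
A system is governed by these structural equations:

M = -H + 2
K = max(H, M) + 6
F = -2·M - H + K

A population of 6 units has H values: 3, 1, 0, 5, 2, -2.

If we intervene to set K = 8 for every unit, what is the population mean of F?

5.5

do(K=8) breaks K's dependence on H. With K=8 fixed, F across the units is 7, 5, 4, 9, 6, 2, mean 5.5.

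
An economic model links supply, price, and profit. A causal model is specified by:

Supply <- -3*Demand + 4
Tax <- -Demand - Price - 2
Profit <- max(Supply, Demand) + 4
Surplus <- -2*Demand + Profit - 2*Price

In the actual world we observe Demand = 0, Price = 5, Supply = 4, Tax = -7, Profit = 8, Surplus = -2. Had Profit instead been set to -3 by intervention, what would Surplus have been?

The intervention breaks the incoming arrows to Profit: Profit <- max(Supply, Demand) + 4 no longer applies, and Profit = -3.
Surplus = -2*Demand + Profit - 2*Price  [with Demand=0, Profit=-3, Price=5]  = -13

-13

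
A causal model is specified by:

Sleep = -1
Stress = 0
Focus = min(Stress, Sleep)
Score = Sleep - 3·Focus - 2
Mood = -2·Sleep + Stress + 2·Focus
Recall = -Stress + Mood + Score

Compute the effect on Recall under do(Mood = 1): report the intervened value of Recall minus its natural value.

The intervention breaks the incoming arrows to Mood: Mood = -2·Sleep + Stress + 2·Focus no longer applies, and Mood = 1.
Focus = min(Stress, Sleep)  [with Stress=0, Sleep=-1]  = -1
Score = Sleep - 3·Focus - 2  [with Sleep=-1, Focus=-1]  = 0
Recall = -Stress + Mood + Score  [with Stress=0, Mood=1, Score=0]  = 1
Without intervention: Focus = min(Stress, Sleep)  [with Stress=0, Sleep=-1]  = -1; Score = Sleep - 3·Focus - 2  [with Sleep=-1, Focus=-1]  = 0; Mood = -2·Sleep + Stress + 2·Focus  [with Sleep=-1, Stress=0, Focus=-1]  = 0; Recall = -Stress + Mood + Score  [with Stress=0, Mood=0, Score=0]  = 0.
Change = 1 − 0 = 1.

1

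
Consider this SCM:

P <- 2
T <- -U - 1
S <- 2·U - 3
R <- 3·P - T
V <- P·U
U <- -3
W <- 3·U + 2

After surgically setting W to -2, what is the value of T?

do(W=-2) replaces the equation W <- 3·U + 2 with the constant W = -2.
T is not downstream of the intervention, so its value is determined by the original equations.
T = -U - 1  [with U=-3]  = 2

2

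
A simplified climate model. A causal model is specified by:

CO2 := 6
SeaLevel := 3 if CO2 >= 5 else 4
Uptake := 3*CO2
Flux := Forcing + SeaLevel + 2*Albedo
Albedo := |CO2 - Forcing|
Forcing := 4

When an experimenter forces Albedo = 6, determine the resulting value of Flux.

19

do(Albedo=6) replaces the equation Albedo := |CO2 - Forcing| with the constant Albedo = 6.
SeaLevel = 3 if CO2 >= 5 else 4  [with CO2=6]  = 3
Flux = Forcing + SeaLevel + 2*Albedo  [with Forcing=4, SeaLevel=3, Albedo=6]  = 19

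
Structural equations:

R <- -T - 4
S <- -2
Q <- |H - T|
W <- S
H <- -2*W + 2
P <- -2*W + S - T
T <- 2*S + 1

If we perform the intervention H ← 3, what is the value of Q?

The intervention breaks the incoming arrows to H: H <- -2*W + 2 no longer applies, and H = 3.
T = 2*S + 1  [with S=-2]  = -3
Q = |H - T|  [with H=3, T=-3]  = 6

6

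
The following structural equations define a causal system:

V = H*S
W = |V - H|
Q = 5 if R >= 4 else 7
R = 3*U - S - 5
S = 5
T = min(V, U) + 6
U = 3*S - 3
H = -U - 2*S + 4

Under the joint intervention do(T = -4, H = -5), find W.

The joint intervention fixes T = -4, H = -5, removing each variable's own equation.
V = H*S  [with H=-5, S=5]  = -25
W = |V - H|  [with V=-25, H=-5]  = 20

20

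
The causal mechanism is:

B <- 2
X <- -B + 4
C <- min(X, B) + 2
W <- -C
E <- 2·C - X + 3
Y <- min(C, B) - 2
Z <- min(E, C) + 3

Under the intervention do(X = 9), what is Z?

Under do(X=9), the mechanism X <- -B + 4 is discarded; X is fixed at 9.
C = min(X, B) + 2  [with X=9, B=2]  = 4
E = 2·C - X + 3  [with C=4, X=9]  = 2
Z = min(E, C) + 3  [with E=2, C=4]  = 5

5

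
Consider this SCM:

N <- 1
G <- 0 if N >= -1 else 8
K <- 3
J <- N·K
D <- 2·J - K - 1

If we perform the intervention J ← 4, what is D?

Intervening sets J = 4 and removes its equation (J <- N·K).
D = 2·J - K - 1  [with J=4, K=3]  = 4

4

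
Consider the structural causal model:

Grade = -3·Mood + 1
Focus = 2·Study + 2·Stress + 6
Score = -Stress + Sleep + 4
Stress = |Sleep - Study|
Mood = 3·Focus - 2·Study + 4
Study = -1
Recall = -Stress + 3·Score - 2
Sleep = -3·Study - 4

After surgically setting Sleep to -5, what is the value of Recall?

Under do(Sleep=-5), the mechanism Sleep = -3·Study - 4 is discarded; Sleep is fixed at -5.
Stress = |Sleep - Study|  [with Sleep=-5, Study=-1]  = 4
Score = -Stress + Sleep + 4  [with Stress=4, Sleep=-5]  = -5
Recall = -Stress + 3·Score - 2  [with Stress=4, Score=-5]  = -21

-21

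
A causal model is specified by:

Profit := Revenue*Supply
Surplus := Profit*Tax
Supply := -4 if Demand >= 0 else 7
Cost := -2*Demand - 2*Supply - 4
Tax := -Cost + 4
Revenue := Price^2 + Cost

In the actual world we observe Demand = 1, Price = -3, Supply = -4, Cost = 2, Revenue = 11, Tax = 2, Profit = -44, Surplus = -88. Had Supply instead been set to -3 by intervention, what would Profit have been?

-27

The intervention breaks the incoming arrows to Supply: Supply := -4 if Demand >= 0 else 7 no longer applies, and Supply = -3.
Cost = -2*Demand - 2*Supply - 4  [with Demand=1, Supply=-3]  = 0
Revenue = Price^2 + Cost  [with Price=-3, Cost=0]  = 9
Profit = Revenue*Supply  [with Revenue=9, Supply=-3]  = -27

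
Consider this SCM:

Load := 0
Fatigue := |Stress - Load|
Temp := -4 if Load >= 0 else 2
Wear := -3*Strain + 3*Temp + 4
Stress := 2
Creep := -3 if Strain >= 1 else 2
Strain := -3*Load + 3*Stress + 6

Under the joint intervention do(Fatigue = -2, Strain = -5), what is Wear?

7

Setting Fatigue = -2, Strain = -5 by intervention discards those variables' equations.
Temp = -4 if Load >= 0 else 2  [with Load=0]  = -4
Wear = -3*Strain + 3*Temp + 4  [with Strain=-5, Temp=-4]  = 7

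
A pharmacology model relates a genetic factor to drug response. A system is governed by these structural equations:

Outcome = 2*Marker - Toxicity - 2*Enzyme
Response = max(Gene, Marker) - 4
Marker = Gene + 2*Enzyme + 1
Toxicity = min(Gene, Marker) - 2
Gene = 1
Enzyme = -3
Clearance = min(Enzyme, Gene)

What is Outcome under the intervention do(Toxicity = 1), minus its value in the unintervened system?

Under do(Toxicity=1), the mechanism Toxicity = min(Gene, Marker) - 2 is discarded; Toxicity is fixed at 1.
Marker = Gene + 2*Enzyme + 1  [with Gene=1, Enzyme=-3]  = -4
Outcome = 2*Marker - Toxicity - 2*Enzyme  [with Marker=-4, Toxicity=1, Enzyme=-3]  = -3
Without intervention: Marker = Gene + 2*Enzyme + 1  [with Gene=1, Enzyme=-3]  = -4; Toxicity = min(Gene, Marker) - 2  [with Gene=1, Marker=-4]  = -6; Outcome = 2*Marker - Toxicity - 2*Enzyme  [with Marker=-4, Toxicity=-6, Enzyme=-3]  = 4.
Change = -3 − 4 = -7.

-7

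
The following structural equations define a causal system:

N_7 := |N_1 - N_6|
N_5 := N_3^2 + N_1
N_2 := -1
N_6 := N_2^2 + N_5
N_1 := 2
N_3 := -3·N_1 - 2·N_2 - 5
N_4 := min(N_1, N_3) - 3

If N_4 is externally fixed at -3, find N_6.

84

Under do(N_4=-3), the mechanism N_4 := min(N_1, N_3) - 3 is discarded; N_4 is fixed at -3.
Since N_6 is not a descendant of the intervened variable, it is unaffected.
N_3 = -3·N_1 - 2·N_2 - 5  [with N_1=2, N_2=-1]  = -9
N_5 = N_3^2 + N_1  [with N_3=-9, N_1=2]  = 83
N_6 = N_2^2 + N_5  [with N_2=-1, N_5=83]  = 84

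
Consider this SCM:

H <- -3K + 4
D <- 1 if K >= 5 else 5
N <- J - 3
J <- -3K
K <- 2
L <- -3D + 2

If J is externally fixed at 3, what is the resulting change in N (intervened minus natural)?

Under do(J=3), the mechanism J <- -3K is discarded; J is fixed at 3.
N = J - 3  [with J=3]  = 0
Without intervention: J = -3K  [with K=2]  = -6; N = J - 3  [with J=-6]  = -9.
Change = 0 − (-9) = 9.

9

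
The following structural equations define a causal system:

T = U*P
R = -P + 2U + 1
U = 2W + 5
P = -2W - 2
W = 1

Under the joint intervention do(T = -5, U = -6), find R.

-7

The joint intervention fixes T = -5, U = -6, removing each variable's own equation.
P = -2W - 2  [with W=1]  = -4
R = -P + 2U + 1  [with P=-4, U=-6]  = -7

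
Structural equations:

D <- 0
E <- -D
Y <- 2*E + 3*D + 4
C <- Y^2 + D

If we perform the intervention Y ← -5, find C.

25

The intervention breaks the incoming arrows to Y: Y <- 2*E + 3*D + 4 no longer applies, and Y = -5.
C = Y^2 + D  [with Y=-5, D=0]  = 25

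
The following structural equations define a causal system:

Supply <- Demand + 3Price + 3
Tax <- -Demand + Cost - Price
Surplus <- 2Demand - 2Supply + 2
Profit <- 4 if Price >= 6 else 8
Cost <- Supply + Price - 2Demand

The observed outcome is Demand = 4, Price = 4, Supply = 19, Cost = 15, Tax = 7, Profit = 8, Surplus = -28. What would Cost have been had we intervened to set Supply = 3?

The intervention breaks the incoming arrows to Supply: Supply <- Demand + 3Price + 3 no longer applies, and Supply = 3.
Cost = Supply + Price - 2Demand  [with Supply=3, Price=4, Demand=4]  = -1

-1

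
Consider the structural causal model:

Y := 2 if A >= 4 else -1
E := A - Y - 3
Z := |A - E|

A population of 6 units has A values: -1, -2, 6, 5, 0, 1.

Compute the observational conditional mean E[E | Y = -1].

E[E|Y=-1] averages over only the 4 units with Y=-1 (A = -1, -2, 0, 1): E = -3, -4, -2, -1, mean -2.5.

-2.5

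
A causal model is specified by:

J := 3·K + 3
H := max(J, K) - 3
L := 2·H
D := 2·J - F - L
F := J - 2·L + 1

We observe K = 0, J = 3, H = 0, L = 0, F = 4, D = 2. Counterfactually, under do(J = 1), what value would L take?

-4

Under do(J=1), the mechanism J := 3·K + 3 is discarded; J is fixed at 1.
H = max(J, K) - 3  [with J=1, K=0]  = -2
L = 2·H  [with H=-2]  = -4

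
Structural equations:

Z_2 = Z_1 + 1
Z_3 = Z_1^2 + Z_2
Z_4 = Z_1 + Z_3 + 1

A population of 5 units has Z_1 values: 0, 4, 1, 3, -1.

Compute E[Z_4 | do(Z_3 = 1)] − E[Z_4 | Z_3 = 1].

do(Z_3=1) breaks Z_3's dependence on Z_1. With Z_3=1 fixed, Z_4 across the units is 2, 6, 3, 5, 1, mean 3.4.
E[Z_4|Z_3=1] averages over only the 2 units with Z_3=1 (Z_1 = 0, -1): Z_4 = 2, 1, mean 1.5.
Difference = 3.4 − 1.5 = 1.9.

1.9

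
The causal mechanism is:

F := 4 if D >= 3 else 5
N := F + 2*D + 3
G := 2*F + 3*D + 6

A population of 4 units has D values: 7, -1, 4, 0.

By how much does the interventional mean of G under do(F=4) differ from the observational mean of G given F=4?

-9

do(F=4) breaks F's dependence on D. With F=4 fixed, G across the units is 35, 11, 26, 14, mean 21.5.
Observing F=4 restricts to units where F's equation naturally yields 4: D ∈ {7, 4}. In that subpopulation G = 35, 26, mean 30.5.
Difference = 21.5 − 30.5 = -9.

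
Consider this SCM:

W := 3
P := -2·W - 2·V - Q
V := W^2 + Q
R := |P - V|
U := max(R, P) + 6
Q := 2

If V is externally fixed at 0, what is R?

do(V=0) replaces the equation V := W^2 + Q with the constant V = 0.
P = -2·W - 2·V - Q  [with W=3, V=0, Q=2]  = -8
R = |P - V|  [with P=-8, V=0]  = 8

8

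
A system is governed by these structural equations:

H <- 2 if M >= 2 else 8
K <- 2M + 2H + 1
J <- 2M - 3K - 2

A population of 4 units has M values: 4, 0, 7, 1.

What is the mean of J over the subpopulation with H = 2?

-39

Conditioning on H=2 selects the 2 unit(s) with M ∈ {4, 7}. Their J values: -33, -45. Mean = -39.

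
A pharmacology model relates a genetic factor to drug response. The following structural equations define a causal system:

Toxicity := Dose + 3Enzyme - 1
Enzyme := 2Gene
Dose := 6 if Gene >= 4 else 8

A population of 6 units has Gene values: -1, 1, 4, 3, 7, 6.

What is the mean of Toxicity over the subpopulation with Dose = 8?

13

Conditioning on Dose=8 selects the 3 unit(s) with Gene ∈ {-1, 1, 3}. Their Toxicity values: 1, 13, 25. Mean = 13.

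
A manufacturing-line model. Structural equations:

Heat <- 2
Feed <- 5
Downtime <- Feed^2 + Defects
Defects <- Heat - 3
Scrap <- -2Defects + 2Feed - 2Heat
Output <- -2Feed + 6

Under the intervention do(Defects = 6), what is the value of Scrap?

The intervention breaks the incoming arrows to Defects: Defects <- Heat - 3 no longer applies, and Defects = 6.
Scrap = -2Defects + 2Feed - 2Heat  [with Defects=6, Feed=5, Heat=2]  = -6

-6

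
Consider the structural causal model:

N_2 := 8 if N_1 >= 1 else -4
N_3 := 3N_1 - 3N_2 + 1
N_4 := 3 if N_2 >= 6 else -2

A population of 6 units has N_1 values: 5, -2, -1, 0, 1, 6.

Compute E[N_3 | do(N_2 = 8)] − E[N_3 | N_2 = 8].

Under do(N_2=8), N_2's equation is replaced by N_2=8 for every unit. Per-unit N_3: -8, -29, -26, -23, -20, -5. Mean = -18.5.
Conditioning on N_2=8 selects the 3 unit(s) with N_1 ∈ {5, 1, 6}. Their N_3 values: -8, -20, -5. Mean = -11.
Difference = -18.5 − (-11) = -7.5.

-7.5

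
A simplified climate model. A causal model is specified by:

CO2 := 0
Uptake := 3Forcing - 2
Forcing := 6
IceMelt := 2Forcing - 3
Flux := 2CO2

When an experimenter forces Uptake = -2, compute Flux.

The intervention breaks the incoming arrows to Uptake: Uptake := 3Forcing - 2 no longer applies, and Uptake = -2.
Since Flux is not a descendant of the intervened variable, it is unaffected.
Flux = 2CO2  [with CO2=0]  = 0

0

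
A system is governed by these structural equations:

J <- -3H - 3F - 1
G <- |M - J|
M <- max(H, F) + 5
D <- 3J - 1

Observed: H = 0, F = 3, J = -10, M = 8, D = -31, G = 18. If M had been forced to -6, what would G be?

Under do(M=-6), the mechanism M <- max(H, F) + 5 is discarded; M is fixed at -6.
J = -3H - 3F - 1  [with H=0, F=3]  = -10
G = |M - J|  [with M=-6, J=-10]  = 4

4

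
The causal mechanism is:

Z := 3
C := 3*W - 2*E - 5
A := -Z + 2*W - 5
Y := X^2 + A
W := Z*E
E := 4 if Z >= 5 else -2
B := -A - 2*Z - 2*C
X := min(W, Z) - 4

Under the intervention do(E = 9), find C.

Under do(E=9), the mechanism E := 4 if Z >= 5 else -2 is discarded; E is fixed at 9.
W = Z*E  [with Z=3, E=9]  = 27
C = 3*W - 2*E - 5  [with W=27, E=9]  = 58

58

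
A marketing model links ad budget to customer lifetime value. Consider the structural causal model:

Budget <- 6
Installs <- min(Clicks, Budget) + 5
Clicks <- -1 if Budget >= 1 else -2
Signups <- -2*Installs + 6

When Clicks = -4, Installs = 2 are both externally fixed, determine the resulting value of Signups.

2

Setting Clicks = -4, Installs = 2 by intervention discards those variables' equations.
Signups = -2*Installs + 6  [with Installs=2]  = 2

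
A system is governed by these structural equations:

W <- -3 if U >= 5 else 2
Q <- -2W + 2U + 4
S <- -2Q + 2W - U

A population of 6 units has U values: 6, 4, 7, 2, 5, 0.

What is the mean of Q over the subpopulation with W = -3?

Observing W=-3 restricts to units where W's equation naturally yields -3: U ∈ {6, 7, 5}. In that subpopulation Q = 22, 24, 20, mean 22.

22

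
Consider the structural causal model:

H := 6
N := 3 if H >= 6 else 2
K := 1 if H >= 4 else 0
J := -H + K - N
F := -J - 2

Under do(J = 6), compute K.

1

Under do(J=6), the mechanism J := -H + K - N is discarded; J is fixed at 6.
Since K is not a descendant of the intervened variable, it is unaffected.
K = 1 if H >= 4 else 0  [with H=6]  = 1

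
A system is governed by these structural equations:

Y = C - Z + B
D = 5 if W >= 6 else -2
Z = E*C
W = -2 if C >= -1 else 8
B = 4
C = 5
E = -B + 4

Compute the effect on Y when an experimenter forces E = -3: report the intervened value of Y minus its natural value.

do(E=-3) replaces the equation E = -B + 4 with the constant E = -3.
Z = E*C  [with E=-3, C=5]  = -15
Y = C - Z + B  [with C=5, Z=-15, B=4]  = 24
Without intervention: E = -B + 4  [with B=4]  = 0; Z = E*C  [with E=0, C=5]  = 0; Y = C - Z + B  [with C=5, Z=0, B=4]  = 9.
Change = 24 − 9 = 15.

15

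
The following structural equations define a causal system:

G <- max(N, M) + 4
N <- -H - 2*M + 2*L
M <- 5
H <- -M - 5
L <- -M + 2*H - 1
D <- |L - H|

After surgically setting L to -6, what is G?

The intervention breaks the incoming arrows to L: L <- -M + 2*H - 1 no longer applies, and L = -6.
H = -M - 5  [with M=5]  = -10
N = -H - 2*M + 2*L  [with H=-10, M=5, L=-6]  = -12
G = max(N, M) + 4  [with N=-12, M=5]  = 9

9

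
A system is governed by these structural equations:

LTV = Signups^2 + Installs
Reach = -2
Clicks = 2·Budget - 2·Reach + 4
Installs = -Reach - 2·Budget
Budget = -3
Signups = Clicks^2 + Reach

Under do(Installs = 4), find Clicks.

Under do(Installs=4), the mechanism Installs = -Reach - 2·Budget is discarded; Installs is fixed at 4.
Since Clicks is not a descendant of the intervened variable, it is unaffected.
Clicks = 2·Budget - 2·Reach + 4  [with Budget=-3, Reach=-2]  = 2

2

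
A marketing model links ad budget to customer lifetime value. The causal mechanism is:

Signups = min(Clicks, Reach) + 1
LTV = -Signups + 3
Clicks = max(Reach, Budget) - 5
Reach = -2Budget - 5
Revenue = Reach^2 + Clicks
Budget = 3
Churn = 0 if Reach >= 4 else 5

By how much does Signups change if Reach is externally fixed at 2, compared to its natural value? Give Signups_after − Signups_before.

Under do(Reach=2), the mechanism Reach = -2Budget - 5 is discarded; Reach is fixed at 2.
Clicks = max(Reach, Budget) - 5  [with Reach=2, Budget=3]  = -2
Signups = min(Clicks, Reach) + 1  [with Clicks=-2, Reach=2]  = -1
Without intervention: Reach = -2Budget - 5  [with Budget=3]  = -11; Clicks = max(Reach, Budget) - 5  [with Reach=-11, Budget=3]  = -2; Signups = min(Clicks, Reach) + 1  [with Clicks=-2, Reach=-11]  = -10.
Change = -1 − (-10) = 9.

9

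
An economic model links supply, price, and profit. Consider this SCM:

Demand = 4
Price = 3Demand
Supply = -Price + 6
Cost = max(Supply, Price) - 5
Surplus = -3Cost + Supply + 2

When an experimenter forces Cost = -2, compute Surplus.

Intervening sets Cost = -2 and removes its equation (Cost = max(Supply, Price) - 5).
Price = 3Demand  [with Demand=4]  = 12
Supply = -Price + 6  [with Price=12]  = -6
Surplus = -3Cost + Supply + 2  [with Cost=-2, Supply=-6]  = 2

2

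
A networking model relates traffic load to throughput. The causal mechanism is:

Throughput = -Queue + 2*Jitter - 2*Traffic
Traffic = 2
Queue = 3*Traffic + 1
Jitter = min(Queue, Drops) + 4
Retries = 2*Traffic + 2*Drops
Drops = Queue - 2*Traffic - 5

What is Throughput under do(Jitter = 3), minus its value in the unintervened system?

2

The intervention breaks the incoming arrows to Jitter: Jitter = min(Queue, Drops) + 4 no longer applies, and Jitter = 3.
Queue = 3*Traffic + 1  [with Traffic=2]  = 7
Throughput = -Queue + 2*Jitter - 2*Traffic  [with Queue=7, Jitter=3, Traffic=2]  = -5
Without intervention: Queue = 3*Traffic + 1  [with Traffic=2]  = 7; Drops = Queue - 2*Traffic - 5  [with Queue=7, Traffic=2]  = -2; Jitter = min(Queue, Drops) + 4  [with Queue=7, Drops=-2]  = 2; Throughput = -Queue + 2*Jitter - 2*Traffic  [with Queue=7, Jitter=2, Traffic=2]  = -7.
Change = -5 − (-7) = 2.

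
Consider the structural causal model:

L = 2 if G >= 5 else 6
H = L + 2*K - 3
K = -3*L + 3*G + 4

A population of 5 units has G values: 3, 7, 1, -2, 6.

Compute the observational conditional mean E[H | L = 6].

Conditioning on L=6 selects the 3 unit(s) with G ∈ {3, 1, -2}. Their H values: -7, -19, -37. Mean = -21.

-21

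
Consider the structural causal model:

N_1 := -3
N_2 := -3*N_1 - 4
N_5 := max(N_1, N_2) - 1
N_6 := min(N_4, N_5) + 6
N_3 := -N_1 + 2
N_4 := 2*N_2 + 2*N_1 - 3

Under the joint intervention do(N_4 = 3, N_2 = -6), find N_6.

2

The joint intervention fixes N_4 = 3, N_2 = -6, removing each variable's own equation.
N_5 = max(N_1, N_2) - 1  [with N_1=-3, N_2=-6]  = -4
N_6 = min(N_4, N_5) + 6  [with N_4=3, N_5=-4]  = 2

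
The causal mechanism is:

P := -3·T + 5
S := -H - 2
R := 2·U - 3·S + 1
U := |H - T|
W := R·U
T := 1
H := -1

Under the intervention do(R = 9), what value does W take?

The intervention breaks the incoming arrows to R: R := 2·U - 3·S + 1 no longer applies, and R = 9.
U = |H - T|  [with H=-1, T=1]  = 2
W = R·U  [with R=9, U=2]  = 18

18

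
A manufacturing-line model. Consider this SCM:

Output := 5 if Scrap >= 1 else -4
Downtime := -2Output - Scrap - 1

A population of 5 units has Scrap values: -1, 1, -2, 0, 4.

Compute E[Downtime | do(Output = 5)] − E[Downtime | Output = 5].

do(Output=5) breaks Output's dependence on Scrap. With Output=5 fixed, Downtime across the units is -10, -12, -9, -11, -15, mean -11.4.
Conditioning on Output=5 selects the 2 unit(s) with Scrap ∈ {1, 4}. Their Downtime values: -12, -15. Mean = -13.5.
Difference = -11.4 − (-13.5) = 2.1.

2.1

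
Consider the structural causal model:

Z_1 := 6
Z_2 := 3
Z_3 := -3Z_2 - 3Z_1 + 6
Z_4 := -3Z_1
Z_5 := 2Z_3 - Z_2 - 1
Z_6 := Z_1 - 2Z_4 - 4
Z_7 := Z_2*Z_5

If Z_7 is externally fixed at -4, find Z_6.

Intervening sets Z_7 = -4 and removes its equation (Z_7 := Z_2*Z_5).
Since Z_6 is not a descendant of the intervened variable, it is unaffected.
Z_4 = -3Z_1  [with Z_1=6]  = -18
Z_6 = Z_1 - 2Z_4 - 4  [with Z_1=6, Z_4=-18]  = 38

38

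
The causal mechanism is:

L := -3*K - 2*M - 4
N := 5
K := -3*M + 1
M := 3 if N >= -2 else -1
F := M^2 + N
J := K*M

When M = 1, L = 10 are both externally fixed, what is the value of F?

The joint intervention fixes M = 1, L = 10, removing each variable's own equation.
F = M^2 + N  [with M=1, N=5]  = 6

6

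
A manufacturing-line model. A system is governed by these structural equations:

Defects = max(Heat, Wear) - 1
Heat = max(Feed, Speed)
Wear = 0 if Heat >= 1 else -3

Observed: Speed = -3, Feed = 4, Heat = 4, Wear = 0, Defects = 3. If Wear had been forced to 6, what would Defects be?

Intervening sets Wear = 6 and removes its equation (Wear = 0 if Heat >= 1 else -3).
Heat = max(Feed, Speed)  [with Feed=4, Speed=-3]  = 4
Defects = max(Heat, Wear) - 1  [with Heat=4, Wear=6]  = 5

5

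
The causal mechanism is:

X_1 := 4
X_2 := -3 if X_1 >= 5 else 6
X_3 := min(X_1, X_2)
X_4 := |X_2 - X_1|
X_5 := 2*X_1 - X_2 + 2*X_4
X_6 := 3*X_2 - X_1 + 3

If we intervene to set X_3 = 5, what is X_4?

The intervention breaks the incoming arrows to X_3: X_3 := min(X_1, X_2) no longer applies, and X_3 = 5.
X_4 is not downstream of the intervention, so its value is determined by the original equations.
X_2 = -3 if X_1 >= 5 else 6  [with X_1=4]  = 6
X_4 = |X_2 - X_1|  [with X_2=6, X_1=4]  = 2

2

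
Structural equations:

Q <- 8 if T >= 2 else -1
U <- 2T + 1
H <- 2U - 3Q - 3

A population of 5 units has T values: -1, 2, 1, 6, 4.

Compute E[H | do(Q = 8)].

-15.4

Every unit gets Q=8 under the intervention. H values become -29, -17, -21, -1, -9; E[H|do(Q=8)] = -15.4.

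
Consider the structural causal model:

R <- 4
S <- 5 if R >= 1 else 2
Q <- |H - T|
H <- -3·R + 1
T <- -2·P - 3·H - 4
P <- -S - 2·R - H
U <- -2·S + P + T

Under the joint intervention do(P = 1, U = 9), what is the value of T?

27

Setting P = 1, U = 9 by intervention discards those variables' equations.
H = -3·R + 1  [with R=4]  = -11
T = -2·P - 3·H - 4  [with P=1, H=-11]  = 27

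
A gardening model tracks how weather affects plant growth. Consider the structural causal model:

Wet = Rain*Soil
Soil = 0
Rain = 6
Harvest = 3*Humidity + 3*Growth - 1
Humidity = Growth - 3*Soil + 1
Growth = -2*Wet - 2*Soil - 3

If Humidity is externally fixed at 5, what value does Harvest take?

5

The intervention breaks the incoming arrows to Humidity: Humidity = Growth - 3*Soil + 1 no longer applies, and Humidity = 5.
Wet = Rain*Soil  [with Rain=6, Soil=0]  = 0
Growth = -2*Wet - 2*Soil - 3  [with Wet=0, Soil=0]  = -3
Harvest = 3*Humidity + 3*Growth - 1  [with Humidity=5, Growth=-3]  = 5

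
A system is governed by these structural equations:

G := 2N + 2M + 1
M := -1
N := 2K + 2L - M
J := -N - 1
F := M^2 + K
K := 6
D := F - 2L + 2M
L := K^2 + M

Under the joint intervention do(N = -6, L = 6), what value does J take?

The joint intervention fixes N = -6, L = 6, removing each variable's own equation.
J = -N - 1  [with N=-6]  = 5

5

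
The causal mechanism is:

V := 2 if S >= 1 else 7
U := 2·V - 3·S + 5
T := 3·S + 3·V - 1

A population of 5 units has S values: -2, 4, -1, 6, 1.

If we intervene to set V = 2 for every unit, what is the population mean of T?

9.8

The intervention sets V=2 in all 5 units regardless of S. Recomputing T per unit gives -1, 17, 2, 23, 8; average 9.8.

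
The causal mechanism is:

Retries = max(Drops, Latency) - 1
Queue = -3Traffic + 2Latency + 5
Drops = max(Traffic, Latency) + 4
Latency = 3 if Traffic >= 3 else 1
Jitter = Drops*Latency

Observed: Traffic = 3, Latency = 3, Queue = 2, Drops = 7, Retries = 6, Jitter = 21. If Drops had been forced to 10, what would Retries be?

9

Intervening sets Drops = 10 and removes its equation (Drops = max(Traffic, Latency) + 4).
Latency = 3 if Traffic >= 3 else 1  [with Traffic=3]  = 3
Retries = max(Drops, Latency) - 1  [with Drops=10, Latency=3]  = 9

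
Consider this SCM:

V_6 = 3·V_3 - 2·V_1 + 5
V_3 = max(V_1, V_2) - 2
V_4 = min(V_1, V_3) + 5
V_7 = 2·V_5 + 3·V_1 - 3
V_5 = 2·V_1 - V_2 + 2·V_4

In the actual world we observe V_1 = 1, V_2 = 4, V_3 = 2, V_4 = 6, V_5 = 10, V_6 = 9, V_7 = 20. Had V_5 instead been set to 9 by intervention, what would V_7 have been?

18

Under do(V_5=9), the mechanism V_5 = 2·V_1 - V_2 + 2·V_4 is discarded; V_5 is fixed at 9.
V_7 = 2·V_5 + 3·V_1 - 3  [with V_5=9, V_1=1]  = 18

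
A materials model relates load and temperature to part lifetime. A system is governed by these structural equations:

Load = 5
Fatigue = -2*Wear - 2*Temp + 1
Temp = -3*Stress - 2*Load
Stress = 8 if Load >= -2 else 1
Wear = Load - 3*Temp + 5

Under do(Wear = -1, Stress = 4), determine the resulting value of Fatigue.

47

The joint intervention fixes Wear = -1, Stress = 4, removing each variable's own equation.
Temp = -3*Stress - 2*Load  [with Stress=4, Load=5]  = -22
Fatigue = -2*Wear - 2*Temp + 1  [with Wear=-1, Temp=-22]  = 47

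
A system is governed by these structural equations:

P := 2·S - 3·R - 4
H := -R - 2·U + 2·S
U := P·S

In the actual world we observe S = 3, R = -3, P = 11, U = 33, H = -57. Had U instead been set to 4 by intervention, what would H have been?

1

Intervening sets U = 4 and removes its equation (U := P·S).
H = -R - 2·U + 2·S  [with R=-3, U=4, S=3]  = 1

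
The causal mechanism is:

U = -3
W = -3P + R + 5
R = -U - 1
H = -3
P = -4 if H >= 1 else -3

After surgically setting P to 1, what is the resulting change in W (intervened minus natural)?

do(P=1) replaces the equation P = -4 if H >= 1 else -3 with the constant P = 1.
R = -U - 1  [with U=-3]  = 2
W = -3P + R + 5  [with P=1, R=2]  = 4
Without intervention: P = -4 if H >= 1 else -3  [with H=-3]  = -3; R = -U - 1  [with U=-3]  = 2; W = -3P + R + 5  [with P=-3, R=2]  = 16.
Change = 4 − 16 = -12.

-12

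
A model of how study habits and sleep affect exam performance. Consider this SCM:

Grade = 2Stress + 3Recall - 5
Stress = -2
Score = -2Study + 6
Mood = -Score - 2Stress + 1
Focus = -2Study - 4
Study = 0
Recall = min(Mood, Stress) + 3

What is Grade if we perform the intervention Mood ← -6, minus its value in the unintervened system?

-12

Under do(Mood=-6), the mechanism Mood = -Score - 2Stress + 1 is discarded; Mood is fixed at -6.
Recall = min(Mood, Stress) + 3  [with Mood=-6, Stress=-2]  = -3
Grade = 2Stress + 3Recall - 5  [with Stress=-2, Recall=-3]  = -18
Without intervention: Score = -2Study + 6  [with Study=0]  = 6; Mood = -Score - 2Stress + 1  [with Score=6, Stress=-2]  = -1; Recall = min(Mood, Stress) + 3  [with Mood=-1, Stress=-2]  = 1; Grade = 2Stress + 3Recall - 5  [with Stress=-2, Recall=1]  = -6.
Change = -18 − (-6) = -12.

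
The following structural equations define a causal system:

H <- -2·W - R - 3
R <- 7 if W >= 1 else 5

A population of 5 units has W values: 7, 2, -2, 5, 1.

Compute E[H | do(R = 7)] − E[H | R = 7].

2.3

The intervention sets R=7 in all 5 units regardless of W. Recomputing H per unit gives -24, -14, -6, -20, -12; average -15.2.
E[H|R=7] averages over only the 4 units with R=7 (W = 7, 2, 5, 1): H = -24, -14, -20, -12, mean -17.5.
Difference = -15.2 − (-17.5) = 2.3.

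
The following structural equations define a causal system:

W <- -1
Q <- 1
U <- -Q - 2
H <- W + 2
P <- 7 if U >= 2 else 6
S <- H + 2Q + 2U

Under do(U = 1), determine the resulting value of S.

do(U=1) replaces the equation U <- -Q - 2 with the constant U = 1.
H = W + 2  [with W=-1]  = 1
S = H + 2Q + 2U  [with H=1, Q=1, U=1]  = 5

5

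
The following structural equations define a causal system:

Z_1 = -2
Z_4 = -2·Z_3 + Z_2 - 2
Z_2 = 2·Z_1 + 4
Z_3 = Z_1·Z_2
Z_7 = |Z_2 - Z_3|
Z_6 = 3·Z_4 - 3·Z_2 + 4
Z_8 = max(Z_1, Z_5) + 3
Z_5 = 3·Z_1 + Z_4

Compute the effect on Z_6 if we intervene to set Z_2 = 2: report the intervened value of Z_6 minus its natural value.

24

Under do(Z_2=2), the mechanism Z_2 = 2·Z_1 + 4 is discarded; Z_2 is fixed at 2.
Z_3 = Z_1·Z_2  [with Z_1=-2, Z_2=2]  = -4
Z_4 = -2·Z_3 + Z_2 - 2  [with Z_3=-4, Z_2=2]  = 8
Z_6 = 3·Z_4 - 3·Z_2 + 4  [with Z_4=8, Z_2=2]  = 22
Without intervention: Z_2 = 2·Z_1 + 4  [with Z_1=-2]  = 0; Z_3 = Z_1·Z_2  [with Z_1=-2, Z_2=0]  = 0; Z_4 = -2·Z_3 + Z_2 - 2  [with Z_3=0, Z_2=0]  = -2; Z_6 = 3·Z_4 - 3·Z_2 + 4  [with Z_4=-2, Z_2=0]  = -2.
Change = 22 − (-2) = 24.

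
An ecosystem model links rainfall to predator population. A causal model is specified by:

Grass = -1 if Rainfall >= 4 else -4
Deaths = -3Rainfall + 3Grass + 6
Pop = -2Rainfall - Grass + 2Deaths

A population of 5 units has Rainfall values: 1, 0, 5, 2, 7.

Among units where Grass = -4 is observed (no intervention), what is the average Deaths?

E[Deaths|Grass=-4] averages over only the 3 units with Grass=-4 (Rainfall = 1, 0, 2): Deaths = -9, -6, -12, mean -9.

-9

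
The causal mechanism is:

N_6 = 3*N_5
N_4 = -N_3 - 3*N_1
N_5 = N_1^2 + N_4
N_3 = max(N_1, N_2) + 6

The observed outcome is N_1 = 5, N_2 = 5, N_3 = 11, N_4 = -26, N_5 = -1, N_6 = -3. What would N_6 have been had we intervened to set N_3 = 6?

12

The intervention breaks the incoming arrows to N_3: N_3 = max(N_1, N_2) + 6 no longer applies, and N_3 = 6.
N_4 = -N_3 - 3*N_1  [with N_3=6, N_1=5]  = -21
N_5 = N_1^2 + N_4  [with N_1=5, N_4=-21]  = 4
N_6 = 3*N_5  [with N_5=4]  = 12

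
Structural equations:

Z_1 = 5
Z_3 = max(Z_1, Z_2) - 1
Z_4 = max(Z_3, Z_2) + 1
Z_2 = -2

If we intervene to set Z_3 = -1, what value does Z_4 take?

The intervention breaks the incoming arrows to Z_3: Z_3 = max(Z_1, Z_2) - 1 no longer applies, and Z_3 = -1.
Z_4 = max(Z_3, Z_2) + 1  [with Z_3=-1, Z_2=-2]  = 0

0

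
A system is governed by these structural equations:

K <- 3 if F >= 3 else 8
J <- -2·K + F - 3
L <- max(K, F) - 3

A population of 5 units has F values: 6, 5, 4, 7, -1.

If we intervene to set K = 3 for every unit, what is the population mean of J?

The intervention sets K=3 in all 5 units regardless of F. Recomputing J per unit gives -3, -4, -5, -2, -10; average -4.8.

-4.8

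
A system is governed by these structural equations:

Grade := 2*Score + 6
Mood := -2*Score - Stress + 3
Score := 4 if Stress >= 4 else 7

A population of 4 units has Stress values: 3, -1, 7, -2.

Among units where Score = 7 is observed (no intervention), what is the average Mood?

Conditioning on Score=7 selects the 3 unit(s) with Stress ∈ {3, -1, -2}. Their Mood values: -14, -10, -9. Mean = -11.

-11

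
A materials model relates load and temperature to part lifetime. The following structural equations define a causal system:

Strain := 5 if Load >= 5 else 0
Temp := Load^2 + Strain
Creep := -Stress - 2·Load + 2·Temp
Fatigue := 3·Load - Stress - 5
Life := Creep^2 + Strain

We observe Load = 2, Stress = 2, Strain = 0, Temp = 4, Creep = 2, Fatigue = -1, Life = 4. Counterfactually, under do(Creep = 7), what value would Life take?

Under do(Creep=7), the mechanism Creep := -Stress - 2·Load + 2·Temp is discarded; Creep is fixed at 7.
Strain = 5 if Load >= 5 else 0  [with Load=2]  = 0
Life = Creep^2 + Strain  [with Creep=7, Strain=0]  = 49

49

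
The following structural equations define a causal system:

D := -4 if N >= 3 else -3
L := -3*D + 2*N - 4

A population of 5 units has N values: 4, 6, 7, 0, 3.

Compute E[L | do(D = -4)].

The intervention sets D=-4 in all 5 units regardless of N. Recomputing L per unit gives 16, 20, 22, 8, 14; average 16.

16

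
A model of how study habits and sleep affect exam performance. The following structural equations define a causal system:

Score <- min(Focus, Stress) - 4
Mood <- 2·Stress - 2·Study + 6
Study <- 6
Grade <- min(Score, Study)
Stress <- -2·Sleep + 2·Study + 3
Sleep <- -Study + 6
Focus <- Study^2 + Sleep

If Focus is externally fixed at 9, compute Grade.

5

The intervention breaks the incoming arrows to Focus: Focus <- Study^2 + Sleep no longer applies, and Focus = 9.
Sleep = -Study + 6  [with Study=6]  = 0
Stress = -2·Sleep + 2·Study + 3  [with Sleep=0, Study=6]  = 15
Score = min(Focus, Stress) - 4  [with Focus=9, Stress=15]  = 5
Grade = min(Score, Study)  [with Score=5, Study=6]  = 5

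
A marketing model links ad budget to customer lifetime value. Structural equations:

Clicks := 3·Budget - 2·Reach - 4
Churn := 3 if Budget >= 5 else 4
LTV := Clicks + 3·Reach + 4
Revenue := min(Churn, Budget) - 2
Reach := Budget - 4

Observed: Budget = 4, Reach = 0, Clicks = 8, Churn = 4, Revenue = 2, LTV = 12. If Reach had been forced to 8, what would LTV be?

Under do(Reach=8), the mechanism Reach := Budget - 4 is discarded; Reach is fixed at 8.
Clicks = 3·Budget - 2·Reach - 4  [with Budget=4, Reach=8]  = -8
LTV = Clicks + 3·Reach + 4  [with Clicks=-8, Reach=8]  = 20

20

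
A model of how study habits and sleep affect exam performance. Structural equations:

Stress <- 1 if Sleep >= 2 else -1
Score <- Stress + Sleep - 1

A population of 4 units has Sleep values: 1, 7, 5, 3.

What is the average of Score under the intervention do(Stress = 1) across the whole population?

Under do(Stress=1), Stress's equation is replaced by Stress=1 for every unit. Per-unit Score: 1, 7, 5, 3. Mean = 4.

4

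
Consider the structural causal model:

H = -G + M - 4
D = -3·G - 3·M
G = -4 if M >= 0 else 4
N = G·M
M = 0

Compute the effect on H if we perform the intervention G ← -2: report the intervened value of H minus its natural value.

-2

Under do(G=-2), the mechanism G = -4 if M >= 0 else 4 is discarded; G is fixed at -2.
H = -G + M - 4  [with G=-2, M=0]  = -2
Without intervention: G = -4 if M >= 0 else 4  [with M=0]  = -4; H = -G + M - 4  [with G=-4, M=0]  = 0.
Change = -2 − 0 = -2.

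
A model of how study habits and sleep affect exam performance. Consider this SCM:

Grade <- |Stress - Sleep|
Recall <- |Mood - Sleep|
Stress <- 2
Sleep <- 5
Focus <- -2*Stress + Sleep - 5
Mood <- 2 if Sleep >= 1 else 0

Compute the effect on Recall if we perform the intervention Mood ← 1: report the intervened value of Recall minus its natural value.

1

Intervening sets Mood = 1 and removes its equation (Mood <- 2 if Sleep >= 1 else 0).
Recall = |Mood - Sleep|  [with Mood=1, Sleep=5]  = 4
Without intervention: Mood = 2 if Sleep >= 1 else 0  [with Sleep=5]  = 2; Recall = |Mood - Sleep|  [with Mood=2, Sleep=5]  = 3.
Change = 4 − 3 = 1.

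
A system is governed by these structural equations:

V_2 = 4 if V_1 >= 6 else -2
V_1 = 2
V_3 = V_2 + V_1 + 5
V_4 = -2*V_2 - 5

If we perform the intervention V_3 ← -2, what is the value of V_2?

Under do(V_3=-2), the mechanism V_3 = V_2 + V_1 + 5 is discarded; V_3 is fixed at -2.
Since V_2 is not a descendant of the intervened variable, it is unaffected.
V_2 = 4 if V_1 >= 6 else -2  [with V_1=2]  = -2

-2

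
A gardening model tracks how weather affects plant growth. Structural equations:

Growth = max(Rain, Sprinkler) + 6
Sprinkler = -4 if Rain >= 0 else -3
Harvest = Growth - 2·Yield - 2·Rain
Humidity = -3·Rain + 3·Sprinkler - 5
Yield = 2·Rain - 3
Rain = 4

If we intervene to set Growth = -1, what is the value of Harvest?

-19

The intervention breaks the incoming arrows to Growth: Growth = max(Rain, Sprinkler) + 6 no longer applies, and Growth = -1.
Yield = 2·Rain - 3  [with Rain=4]  = 5
Harvest = Growth - 2·Yield - 2·Rain  [with Growth=-1, Yield=5, Rain=4]  = -19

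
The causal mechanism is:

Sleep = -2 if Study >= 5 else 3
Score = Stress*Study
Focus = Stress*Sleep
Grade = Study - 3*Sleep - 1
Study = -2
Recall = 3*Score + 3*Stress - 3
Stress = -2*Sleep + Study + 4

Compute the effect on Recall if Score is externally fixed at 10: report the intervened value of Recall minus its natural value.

The intervention breaks the incoming arrows to Score: Score = Stress*Study no longer applies, and Score = 10.
Sleep = -2 if Study >= 5 else 3  [with Study=-2]  = 3
Stress = -2*Sleep + Study + 4  [with Sleep=3, Study=-2]  = -4
Recall = 3*Score + 3*Stress - 3  [with Score=10, Stress=-4]  = 15
Without intervention: Sleep = -2 if Study >= 5 else 3  [with Study=-2]  = 3; Stress = -2*Sleep + Study + 4  [with Sleep=3, Study=-2]  = -4; Score = Stress*Study  [with Stress=-4, Study=-2]  = 8; Recall = 3*Score + 3*Stress - 3  [with Score=8, Stress=-4]  = 9.
Change = 15 − 9 = 6.

6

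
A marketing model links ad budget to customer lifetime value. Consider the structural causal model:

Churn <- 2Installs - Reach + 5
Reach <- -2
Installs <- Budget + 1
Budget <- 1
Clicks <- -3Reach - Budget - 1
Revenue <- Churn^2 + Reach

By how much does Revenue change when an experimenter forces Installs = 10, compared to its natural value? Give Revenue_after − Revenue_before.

608

Under do(Installs=10), the mechanism Installs <- Budget + 1 is discarded; Installs is fixed at 10.
Churn = 2Installs - Reach + 5  [with Installs=10, Reach=-2]  = 27
Revenue = Churn^2 + Reach  [with Churn=27, Reach=-2]  = 727
Without intervention: Installs = Budget + 1  [with Budget=1]  = 2; Churn = 2Installs - Reach + 5  [with Installs=2, Reach=-2]  = 11; Revenue = Churn^2 + Reach  [with Churn=11, Reach=-2]  = 119.
Change = 727 − 119 = 608.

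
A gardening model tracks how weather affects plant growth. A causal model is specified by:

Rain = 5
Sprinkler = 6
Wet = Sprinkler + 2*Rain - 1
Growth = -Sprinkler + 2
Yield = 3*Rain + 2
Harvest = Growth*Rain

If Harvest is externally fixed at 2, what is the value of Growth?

do(Harvest=2) replaces the equation Harvest = Growth*Rain with the constant Harvest = 2.
No directed path runs from Harvest to Growth, so Growth keeps its natural value.
Growth = -Sprinkler + 2  [with Sprinkler=6]  = -4

-4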